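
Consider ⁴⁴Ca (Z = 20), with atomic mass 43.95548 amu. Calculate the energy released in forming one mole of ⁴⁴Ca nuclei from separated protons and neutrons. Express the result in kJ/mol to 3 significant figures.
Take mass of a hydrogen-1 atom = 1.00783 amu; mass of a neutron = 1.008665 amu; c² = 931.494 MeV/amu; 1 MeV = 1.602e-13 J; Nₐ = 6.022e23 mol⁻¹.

Σm = 20·m(¹H) + 24·m_n = 20.15660 + 24.207960 = 44.364560 amu
Δm = 44.364560 − 43.95548 = 0.409080 amu
Converting to energy: 0.409080 amu × 931.494 MeV/amu = 381.056 MeV
Per nucleus in joules: 381.056 MeV × 1.602e-13 J/MeV = 6.1045e-11 J
Per mole: 6.1045e-11 J × 6.022e23 mol⁻¹ = 3.6761e+13 J/mol

3.68e+10 kJ/mol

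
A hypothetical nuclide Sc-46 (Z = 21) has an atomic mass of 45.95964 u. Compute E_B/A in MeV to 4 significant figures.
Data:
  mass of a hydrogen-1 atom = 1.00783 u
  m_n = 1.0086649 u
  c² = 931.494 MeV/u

8.534 MeV/nucleon

Z = 21, so N = A − Z = 46 − 21 = 25.
Mass of separated nucleons = 21(1.00783) + 25(1.0086649) = 21.16443 + 25.2166225 = 46.3810525 u
Mass defect Δm = 46.3810525 − 45.95964 = 0.4214125 u
Converting to energy: 0.4214125 u × 931.494 MeV/u = 392.543 MeV
Per nucleon: 392.543 / 46 = 8.534 MeV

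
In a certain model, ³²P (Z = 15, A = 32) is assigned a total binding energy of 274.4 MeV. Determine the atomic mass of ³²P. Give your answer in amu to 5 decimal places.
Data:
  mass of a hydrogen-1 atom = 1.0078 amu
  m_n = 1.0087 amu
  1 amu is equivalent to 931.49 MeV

31.97032 amu

Mass defect = 274.4 MeV / (931.49 MeV/amu) = 0.2945818 amu
Constituent mass = 15(1.0078) + 17(1.0087) = 32.2649 amu
Atomic mass = 32.2649 − 0.2945818 = 31.9703182 amu ≈ 31.97032 amu (to 5 decimal places)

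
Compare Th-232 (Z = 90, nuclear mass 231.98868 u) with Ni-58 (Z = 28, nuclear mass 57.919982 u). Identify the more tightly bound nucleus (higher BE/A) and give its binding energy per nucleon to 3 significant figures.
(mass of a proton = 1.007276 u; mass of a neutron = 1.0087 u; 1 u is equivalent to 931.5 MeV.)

Ni-58; 8.75 MeV/nucleon

Th-232: Σm = 90(1.007276) + 142(1.0087) = 233.890240 u; Δm = 1.901560 u; E_B = 1771.3 MeV; E_B/A = 7.6349 MeV
Ni-58: Σm = 28(1.007276) + 30(1.0087) = 58.464728 u; Δm = 0.544746 u; E_B = 507.43 MeV; E_B/A = 8.749 MeV
Ni-58 has the higher binding energy per nucleon, so it is the more tightly bound nucleus.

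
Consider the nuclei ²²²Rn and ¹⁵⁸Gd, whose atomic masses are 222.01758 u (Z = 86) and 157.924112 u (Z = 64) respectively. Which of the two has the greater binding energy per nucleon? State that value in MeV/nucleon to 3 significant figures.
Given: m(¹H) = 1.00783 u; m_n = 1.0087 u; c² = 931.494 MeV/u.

²²²Rn: Σm = 86(1.00783) + 136(1.0087) = 223.85658 u; Δm = 1.83900 u; E_B = 1713.0 MeV; E_B/A = 7.716 MeV
¹⁵⁸Gd: Σm = 64(1.00783) + 94(1.0087) = 159.31892 u; Δm = 1.394808 u; E_B = 1299.3 MeV; E_B/A = 8.223 MeV
¹⁵⁸Gd has the higher binding energy per nucleon, so it is the more tightly bound nucleus.

¹⁵⁸Gd; 8.22 MeV/nucleon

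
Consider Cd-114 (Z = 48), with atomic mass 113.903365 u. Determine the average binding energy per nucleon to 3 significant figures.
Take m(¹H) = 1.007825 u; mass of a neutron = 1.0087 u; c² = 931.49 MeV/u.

8.55 MeV/nucleon

Mass of separated nucleons = 48(1.007825) + 66(1.0087) = 48.375600 + 66.5742 = 114.949800 u
The mass defect is 114.949800 − 113.903365 = 1.046435 u.
E_B = 1.046435 × 931.49 = 974.744 MeV
Dividing by A = 114 gives 8.550 MeV per nucleon.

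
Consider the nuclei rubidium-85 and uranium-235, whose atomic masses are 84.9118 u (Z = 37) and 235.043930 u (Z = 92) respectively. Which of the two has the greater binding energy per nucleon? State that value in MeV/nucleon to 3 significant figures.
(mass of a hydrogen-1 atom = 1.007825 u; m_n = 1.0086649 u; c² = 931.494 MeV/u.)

rubidium-85: Σm = 37(1.007825) + 48(1.0086649) = 85.7054402 u; Δm = 0.7936402 u; E_B = 739.27 MeV; E_B/A = 8.697 MeV
uranium-235: Σm = 92(1.007825) + 143(1.0086649) = 236.9589807 u; Δm = 1.9150507 u; E_B = 1783.9 MeV; E_B/A = 7.591 MeV
rubidium-85 has the higher binding energy per nucleon, so it is the more tightly bound nucleus.

rubidium-85; 8.70 MeV/nucleon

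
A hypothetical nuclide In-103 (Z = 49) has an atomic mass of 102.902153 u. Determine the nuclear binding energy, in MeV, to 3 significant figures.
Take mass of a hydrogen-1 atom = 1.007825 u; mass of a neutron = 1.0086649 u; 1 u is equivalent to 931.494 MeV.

884 MeV

Z = 49, so N = A − Z = 103 − 49 = 54.
Mass of separated nucleons = 49(1.007825) + 54(1.0086649) = 49.383425 + 54.4679046 = 103.8513296 u
The mass defect is 103.8513296 − 102.902153 = 0.9491766 u.
Converting to energy: 0.9491766 u × 931.494 MeV/u = 884.152 MeV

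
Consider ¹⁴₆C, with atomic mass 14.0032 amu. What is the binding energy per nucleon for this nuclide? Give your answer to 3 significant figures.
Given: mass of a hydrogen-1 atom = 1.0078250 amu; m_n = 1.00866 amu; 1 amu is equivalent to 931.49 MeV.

7.52 MeV/nucleon

The nucleus contains 6 protons and 14 − 6 = 8 neutrons.
Mass of separated nucleons = 6(1.0078250) + 8(1.00866) = 6.0469500 + 8.06928 = 14.1162300 amu
Mass defect Δm = 14.1162300 − 14.0032 = 0.1130300 amu
Binding energy = Δm·c² = 0.1130300 × 931.49 MeV/amu = 105.286 MeV
BE/A = 105.286 MeV / 14 = 7.520 MeV/nucleon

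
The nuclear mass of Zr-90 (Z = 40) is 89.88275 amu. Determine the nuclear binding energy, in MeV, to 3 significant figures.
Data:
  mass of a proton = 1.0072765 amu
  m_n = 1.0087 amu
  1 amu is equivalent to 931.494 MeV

Total constituent mass: 40 × 1.0072765 + 50 × 1.0087 = 90.7260600 amu
The mass defect is 90.7260600 − 89.88275 = 0.8433100 amu.
Binding energy = Δm·c² = 0.8433100 × 931.494 MeV/amu = 785.538 MeV

786 MeV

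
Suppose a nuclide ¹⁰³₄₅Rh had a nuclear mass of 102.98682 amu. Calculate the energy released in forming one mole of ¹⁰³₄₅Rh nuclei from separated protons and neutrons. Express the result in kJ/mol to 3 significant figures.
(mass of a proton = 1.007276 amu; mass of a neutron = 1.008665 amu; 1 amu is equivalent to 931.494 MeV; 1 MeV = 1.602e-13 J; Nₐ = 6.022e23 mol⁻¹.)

The nucleus contains 45 protons and 103 − 45 = 58 neutrons.
Total constituent mass: 45 × 1.007276 + 58 × 1.008665 = 103.829990 amu
The mass defect is 103.829990 − 102.98682 = 0.843170 amu.
Converting to energy: 0.843170 amu × 931.494 MeV/amu = 785.408 MeV
Per nucleus in joules: 785.408 MeV × 1.602e-13 J/MeV = 1.2582e-10 J
Per mole: 1.2582e-10 J × 6.022e23 mol⁻¹ = 7.5769e+13 J/mol

7.58e+10 kJ/mol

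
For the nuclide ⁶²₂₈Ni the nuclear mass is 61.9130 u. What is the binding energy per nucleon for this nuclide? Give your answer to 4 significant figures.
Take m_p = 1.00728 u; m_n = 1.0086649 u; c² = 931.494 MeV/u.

Total constituent mass: 28 × 1.00728 + 34 × 1.0086649 = 62.4984466 u
Δm = 62.4984466 − 61.9130 = 0.5854466 u
Binding energy = Δm·c² = 0.5854466 × 931.494 MeV/u = 545.340 MeV
Per nucleon: 545.340 / 62 = 8.796 MeV

8.796 MeV/nucleon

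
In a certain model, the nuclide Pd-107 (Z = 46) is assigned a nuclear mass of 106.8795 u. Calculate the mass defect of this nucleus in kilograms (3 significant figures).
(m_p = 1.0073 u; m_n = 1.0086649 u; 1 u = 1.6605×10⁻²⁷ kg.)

1.64e-27 kg

Z = 46, so N = A − Z = 107 − 46 = 61.
Σm = 46·m_p + 61·m_n = 46.3358 + 61.5285589 = 107.8643589 u
Mass defect Δm = 107.8643589 − 106.8795 = 0.9848589 u
In SI units: 0.9848589 u × 1.6605×10⁻²⁷ kg/u = 1.6354e-27 kg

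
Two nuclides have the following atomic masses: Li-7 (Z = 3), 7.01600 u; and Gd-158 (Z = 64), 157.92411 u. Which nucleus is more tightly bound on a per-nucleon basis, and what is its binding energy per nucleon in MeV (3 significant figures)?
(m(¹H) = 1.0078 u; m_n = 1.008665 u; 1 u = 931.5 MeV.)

Gd-158; 8.19 MeV/nucleon

Li-7: Σm = 3(1.0078) + 4(1.008665) = 7.058060 u; Δm = 0.042060 u; E_B = 39.179 MeV; E_B/A = 5.597 MeV
Gd-158: Σm = 64(1.0078) + 94(1.008665) = 159.313710 u; Δm = 1.389600 u; E_B = 1294.4 MeV; E_B/A = 8.192 MeV
Gd-158 has the higher binding energy per nucleon, so it is the more tightly bound nucleus.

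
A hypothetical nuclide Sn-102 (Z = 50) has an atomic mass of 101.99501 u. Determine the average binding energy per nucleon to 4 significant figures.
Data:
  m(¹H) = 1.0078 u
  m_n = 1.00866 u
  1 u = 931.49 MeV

Total constituent mass: 50 × 1.0078 + 52 × 1.00866 = 102.84032 u
Δm = 102.84032 − 101.99501 = 0.84531 u
Converting to energy: 0.84531 u × 931.49 MeV/u = 787.398 MeV
Per nucleon: 787.398 / 102 = 7.720 MeV

7.720 MeV/nucleon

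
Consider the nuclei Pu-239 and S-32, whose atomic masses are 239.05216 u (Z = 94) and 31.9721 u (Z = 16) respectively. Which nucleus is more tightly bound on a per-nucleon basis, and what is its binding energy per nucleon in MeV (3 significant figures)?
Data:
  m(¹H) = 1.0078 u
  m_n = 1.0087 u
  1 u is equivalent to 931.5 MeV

S-32; 8.50 MeV/nucleon

Pu-239: Σm = 94(1.0078) + 145(1.0087) = 240.9947 u; Δm = 1.94254 u; E_B = 1809.5 MeV; E_B/A = 7.571 MeV
S-32: Σm = 16(1.0078) + 16(1.0087) = 32.2640 u; Δm = 0.2919 u; E_B = 271.90 MeV; E_B/A = 8.497 MeV
S-32 has the higher binding energy per nucleon, so it is the more tightly bound nucleus.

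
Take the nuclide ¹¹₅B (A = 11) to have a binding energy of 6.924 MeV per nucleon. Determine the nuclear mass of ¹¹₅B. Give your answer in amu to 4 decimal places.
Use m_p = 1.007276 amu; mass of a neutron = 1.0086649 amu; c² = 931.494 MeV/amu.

Total binding energy = 11 × 6.924 = 76.164 MeV
Mass defect = 76.164 MeV / (931.494 MeV/amu) = 0.081765 amu
Constituent mass = 5(1.007276) + 6(1.0086649) = 11.0883694 amu
Nuclear mass = 11.0883694 − 0.081765 = 11.0066044 amu ≈ 11.0066 amu (to 4 decimal places)

11.0066 amu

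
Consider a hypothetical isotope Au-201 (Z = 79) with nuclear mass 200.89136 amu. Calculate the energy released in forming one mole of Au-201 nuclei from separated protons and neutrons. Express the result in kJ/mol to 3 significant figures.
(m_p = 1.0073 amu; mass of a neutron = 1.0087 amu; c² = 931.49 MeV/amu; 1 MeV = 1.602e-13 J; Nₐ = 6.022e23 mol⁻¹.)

Total constituent mass: 79 × 1.0073 + 122 × 1.0087 = 202.6381 amu
The mass defect is 202.6381 − 200.89136 = 1.74674 amu.
Binding energy = Δm·c² = 1.74674 × 931.49 MeV/amu = 1627.07 MeV
Per nucleus in joules: 1627.07 MeV × 1.602e-13 J/MeV = 2.6066e-10 J
Per mole: 2.6066e-10 J × 6.022e23 mol⁻¹ = 1.5697e+14 J/mol

1.57e+11 kJ/mol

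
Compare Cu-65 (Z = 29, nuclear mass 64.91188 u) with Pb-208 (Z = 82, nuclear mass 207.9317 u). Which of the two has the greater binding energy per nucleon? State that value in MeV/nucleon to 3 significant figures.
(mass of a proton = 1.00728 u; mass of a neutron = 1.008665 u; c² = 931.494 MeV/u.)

Cu-65: Σm = 29(1.00728) + 36(1.008665) = 65.523060 u; Δm = 0.611180 u; E_B = 569.31 MeV; E_B/A = 8.759 MeV
Pb-208: Σm = 82(1.00728) + 126(1.008665) = 209.688750 u; Δm = 1.757050 u; E_B = 1636.7 MeV; E_B/A = 7.869 MeV
Cu-65 has the higher binding energy per nucleon, so it is the more tightly bound nucleus.

Cu-65; 8.76 MeV/nucleon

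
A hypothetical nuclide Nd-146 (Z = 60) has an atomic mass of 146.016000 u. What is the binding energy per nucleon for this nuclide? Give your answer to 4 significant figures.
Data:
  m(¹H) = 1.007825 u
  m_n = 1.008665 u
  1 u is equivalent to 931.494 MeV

7.648 MeV/nucleon

With 60 protons and 86 neutrons (A = 146):
Total constituent mass: 60 × 1.007825 + 86 × 1.008665 = 147.214690 u
The mass defect is 147.214690 − 146.016000 = 1.198690 u.
Converting to energy: 1.198690 u × 931.494 MeV/u = 1116.57 MeV
Per nucleon: 1116.57 / 146 = 7.648 MeV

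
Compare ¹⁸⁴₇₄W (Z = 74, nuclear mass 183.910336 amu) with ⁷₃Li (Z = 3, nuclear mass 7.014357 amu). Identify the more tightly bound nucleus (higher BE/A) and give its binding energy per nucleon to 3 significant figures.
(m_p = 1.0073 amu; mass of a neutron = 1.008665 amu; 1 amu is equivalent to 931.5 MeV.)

¹⁸⁴₇₄W: Σm = 74(1.0073) + 110(1.008665) = 185.493350 amu; Δm = 1.583014 amu; E_B = 1474.6 MeV; E_B/A = 8.014 MeV
⁷₃Li: Σm = 3(1.0073) + 4(1.008665) = 7.056560 amu; Δm = 0.042203 amu; E_B = 39.312 MeV; E_B/A = 5.616 MeV
¹⁸⁴₇₄W has the higher binding energy per nucleon, so it is the more tightly bound nucleus.

¹⁸⁴₇₄W; 8.01 MeV/nucleon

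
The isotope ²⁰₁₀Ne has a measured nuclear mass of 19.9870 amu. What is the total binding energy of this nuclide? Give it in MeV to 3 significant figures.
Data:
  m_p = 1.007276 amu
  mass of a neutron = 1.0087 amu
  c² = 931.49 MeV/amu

161 MeV

Z = 10, so N = A − Z = 20 − 10 = 10.
Σm = 10·m_p + 10·m_n = 10.072760 + 10.0870 = 20.159760 amu
Δm = 20.159760 − 19.9870 = 0.172760 amu
Converting to energy: 0.172760 amu × 931.49 MeV/amu = 160.924 MeV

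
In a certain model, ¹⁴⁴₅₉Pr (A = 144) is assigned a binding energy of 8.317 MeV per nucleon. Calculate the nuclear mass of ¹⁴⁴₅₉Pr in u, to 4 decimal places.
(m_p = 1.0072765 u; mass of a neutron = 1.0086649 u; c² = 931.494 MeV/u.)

143.8801 u

Total binding energy = 144 × 8.317 = 1197.648 MeV
Mass defect = 1197.648 MeV / (931.494 MeV/u) = 1.285728 u
Constituent mass = 59(1.0072765) + 85(1.0086649) = 145.1658300 u
Nuclear mass = 145.1658300 − 1.285728 = 143.8801020 u ≈ 143.8801 u (to 4 decimal places)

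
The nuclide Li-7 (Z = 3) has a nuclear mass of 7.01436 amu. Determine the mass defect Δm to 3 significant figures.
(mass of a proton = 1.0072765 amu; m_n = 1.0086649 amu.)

0.0421 amu

Σm = 3·m_p + 4·m_n = 3.0218295 + 4.0346596 = 7.0564891 amu
Mass defect Δm = 7.0564891 − 7.01436 = 0.0421291 amu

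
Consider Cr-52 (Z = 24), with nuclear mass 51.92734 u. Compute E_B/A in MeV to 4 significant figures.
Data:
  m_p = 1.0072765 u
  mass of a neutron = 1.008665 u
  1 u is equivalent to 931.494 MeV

8.776 MeV/nucleon

Total constituent mass: 24 × 1.0072765 + 28 × 1.008665 = 52.4172560 u
Mass defect Δm = 52.4172560 − 51.92734 = 0.4899160 u
Converting to energy: 0.4899160 u × 931.494 MeV/u = 456.354 MeV
BE/A = 456.354 MeV / 52 = 8.776 MeV/nucleon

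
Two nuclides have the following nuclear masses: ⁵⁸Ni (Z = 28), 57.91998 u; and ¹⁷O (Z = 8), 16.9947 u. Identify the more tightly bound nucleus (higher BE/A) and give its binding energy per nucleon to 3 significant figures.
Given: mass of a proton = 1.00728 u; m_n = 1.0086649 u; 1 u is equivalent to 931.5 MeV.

⁵⁸Ni; 8.73 MeV/nucleon

⁵⁸Ni: Σm = 28(1.00728) + 30(1.0086649) = 58.4637870 u; Δm = 0.5438070 u; E_B = 506.56 MeV; E_B/A = 8.734 MeV
¹⁷O: Σm = 8(1.00728) + 9(1.0086649) = 17.1362241 u; Δm = 0.1415241 u; E_B = 131.83 MeV; E_B/A = 7.7547 MeV
⁵⁸Ni has the higher binding energy per nucleon, so it is the more tightly bound nucleus.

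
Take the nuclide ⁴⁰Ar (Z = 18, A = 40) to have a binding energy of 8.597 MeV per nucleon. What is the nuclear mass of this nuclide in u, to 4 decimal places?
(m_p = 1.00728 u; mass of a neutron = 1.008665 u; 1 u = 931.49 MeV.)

Total binding energy = 40 × 8.597 = 343.880 MeV
Mass defect = 343.880 MeV / (931.49 MeV/u) = 0.369172 u
Constituent mass = 18(1.00728) + 22(1.008665) = 40.321670 u
Nuclear mass = 40.321670 − 0.369172 = 39.952498 u ≈ 39.9525 u (to 4 decimal places)

39.9525 u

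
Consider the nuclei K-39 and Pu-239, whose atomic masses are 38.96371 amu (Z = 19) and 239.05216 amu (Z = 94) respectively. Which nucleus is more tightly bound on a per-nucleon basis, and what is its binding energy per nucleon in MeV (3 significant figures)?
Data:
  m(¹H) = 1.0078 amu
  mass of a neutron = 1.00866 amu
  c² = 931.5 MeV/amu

K-39; 8.54 MeV/nucleon

K-39: Σm = 19(1.0078) + 20(1.00866) = 39.32140 amu; Δm = 0.35769 amu; E_B = 333.19 MeV; E_B/A = 8.543 MeV
Pu-239: Σm = 94(1.0078) + 145(1.00866) = 240.98890 amu; Δm = 1.93674 amu; E_B = 1804.07 MeV; E_B/A = 7.548 MeV
K-39 has the higher binding energy per nucleon, so it is the more tightly bound nucleus.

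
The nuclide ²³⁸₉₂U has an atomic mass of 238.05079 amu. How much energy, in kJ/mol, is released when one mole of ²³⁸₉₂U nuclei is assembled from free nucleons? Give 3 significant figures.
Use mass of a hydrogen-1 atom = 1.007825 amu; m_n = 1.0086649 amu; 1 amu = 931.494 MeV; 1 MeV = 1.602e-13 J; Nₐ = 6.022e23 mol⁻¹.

1.74e+11 kJ/mol

Σm = 92·m(¹H) + 146·m_n = 92.719900 + 147.2650754 = 239.9849754 amu
Δm = 239.9849754 − 238.05079 = 1.9341854 amu
E_B = 1.9341854 × 931.494 = 1801.68 MeV
Per nucleus in joules: 1801.68 MeV × 1.602e-13 J/MeV = 2.8863e-10 J
Per mole: 2.8863e-10 J × 6.022e23 mol⁻¹ = 1.7381e+14 J/mol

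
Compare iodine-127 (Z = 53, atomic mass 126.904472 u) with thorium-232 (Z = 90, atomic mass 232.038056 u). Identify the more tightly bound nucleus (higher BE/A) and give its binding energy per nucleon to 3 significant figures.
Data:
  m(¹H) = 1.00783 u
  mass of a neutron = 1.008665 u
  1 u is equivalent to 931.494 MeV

iodine-127; 8.45 MeV/nucleon

iodine-127: Σm = 53(1.00783) + 74(1.008665) = 128.056200 u; Δm = 1.151728 u; E_B = 1072.8 MeV; E_B/A = 8.447 MeV
thorium-232: Σm = 90(1.00783) + 142(1.008665) = 233.935130 u; Δm = 1.897074 u; E_B = 1767.1 MeV; E_B/A = 7.617 MeV
iodine-127 has the higher binding energy per nucleon, so it is the more tightly bound nucleus.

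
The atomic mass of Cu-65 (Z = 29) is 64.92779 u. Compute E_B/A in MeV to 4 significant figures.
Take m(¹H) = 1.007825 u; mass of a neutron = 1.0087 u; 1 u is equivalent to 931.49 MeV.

With 29 protons and 36 neutrons (A = 65):
Σm = 29·m(¹H) + 36·m_n = 29.226925 + 36.3132 = 65.540125 u
Δm = 65.540125 − 64.92779 = 0.612335 u
Converting to energy: 0.612335 u × 931.49 MeV/u = 570.384 MeV
BE/A = 570.384 MeV / 65 = 8.775 MeV/nucleon

8.775 MeV/nucleon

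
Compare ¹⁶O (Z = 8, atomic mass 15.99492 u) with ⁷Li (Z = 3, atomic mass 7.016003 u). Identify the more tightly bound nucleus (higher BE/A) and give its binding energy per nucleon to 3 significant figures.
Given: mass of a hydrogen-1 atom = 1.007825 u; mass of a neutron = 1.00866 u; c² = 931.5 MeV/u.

¹⁶O; 7.97 MeV/nucleon

¹⁶O: Σm = 8(1.007825) + 8(1.00866) = 16.131880 u; Δm = 0.136960 u; E_B = 127.58 MeV; E_B/A = 7.974 MeV
⁷Li: Σm = 3(1.007825) + 4(1.00866) = 7.058115 u; Δm = 0.042112 u; E_B = 39.227 MeV; E_B/A = 5.604 MeV
¹⁶O has the higher binding energy per nucleon, so it is the more tightly bound nucleus.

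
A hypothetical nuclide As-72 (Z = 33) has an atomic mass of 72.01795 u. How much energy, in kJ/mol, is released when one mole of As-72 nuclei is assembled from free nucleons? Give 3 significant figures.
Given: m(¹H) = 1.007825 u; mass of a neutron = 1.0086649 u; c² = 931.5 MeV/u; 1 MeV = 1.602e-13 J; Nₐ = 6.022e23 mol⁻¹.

5.20e+10 kJ/mol

Z = 33, so N = A − Z = 72 − 33 = 39.
Σm = 33·m(¹H) + 39·m_n = 33.258225 + 39.3379311 = 72.5961561 u
The mass defect is 72.5961561 − 72.01795 = 0.5782061 u.
Converting to energy: 0.5782061 u × 931.5 MeV/u = 538.599 MeV
Per nucleus in joules: 538.599 MeV × 1.602e-13 J/MeV = 8.6284e-11 J
Per mole: 8.6284e-11 J × 6.022e23 mol⁻¹ = 5.1960e+13 J/mol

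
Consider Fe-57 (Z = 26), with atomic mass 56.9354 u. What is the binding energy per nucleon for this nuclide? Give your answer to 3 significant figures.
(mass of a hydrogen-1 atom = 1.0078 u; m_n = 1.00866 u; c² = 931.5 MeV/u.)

Z = 26, so N = A − Z = 57 − 26 = 31.
Total constituent mass: 26 × 1.0078 + 31 × 1.00866 = 57.47126 u
The mass defect is 57.47126 − 56.9354 = 0.53586 u.
Converting to energy: 0.53586 u × 931.5 MeV/u = 499.154 MeV
BE/A = 499.154 MeV / 57 = 8.757 MeV/nucleon

8.76 MeV/nucleon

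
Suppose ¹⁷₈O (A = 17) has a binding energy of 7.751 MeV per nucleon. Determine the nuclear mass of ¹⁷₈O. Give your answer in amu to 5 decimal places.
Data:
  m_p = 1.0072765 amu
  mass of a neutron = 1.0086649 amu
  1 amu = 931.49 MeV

Total binding energy = 17 × 7.751 = 131.767 MeV
Mass defect = 131.767 MeV / (931.49 MeV/amu) = 0.1414583 amu
Constituent mass = 8(1.0072765) + 9(1.0086649) = 17.1361961 amu
Nuclear mass = 17.1361961 − 0.1414583 = 16.9947378 amu ≈ 16.99474 amu (to 5 decimal places)

16.99474 amu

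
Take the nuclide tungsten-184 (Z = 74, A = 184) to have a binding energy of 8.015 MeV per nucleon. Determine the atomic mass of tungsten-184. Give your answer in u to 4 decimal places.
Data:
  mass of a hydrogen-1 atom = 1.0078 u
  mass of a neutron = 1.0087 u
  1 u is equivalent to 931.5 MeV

Total binding energy = 184 × 8.015 = 1474.760 MeV
Mass defect = 1474.760 MeV / (931.5 MeV/u) = 1.583210 u
Constituent mass = 74(1.0078) + 110(1.0087) = 185.5342 u
Atomic mass = 185.5342 − 1.583210 = 183.950990 u ≈ 183.9510 u (to 4 decimal places)

183.9510 u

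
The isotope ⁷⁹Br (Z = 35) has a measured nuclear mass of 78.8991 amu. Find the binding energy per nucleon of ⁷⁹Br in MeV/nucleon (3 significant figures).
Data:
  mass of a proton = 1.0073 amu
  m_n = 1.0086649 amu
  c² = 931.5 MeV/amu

With 35 protons and 44 neutrons (A = 79):
Total constituent mass: 35 × 1.0073 + 44 × 1.0086649 = 79.6367556 amu
The mass defect is 79.6367556 − 78.8991 = 0.7376556 amu.
E_B = 0.7376556 × 931.5 = 687.126 MeV
Dividing by A = 79 gives 8.698 MeV per nucleon.

8.70 MeV/nucleon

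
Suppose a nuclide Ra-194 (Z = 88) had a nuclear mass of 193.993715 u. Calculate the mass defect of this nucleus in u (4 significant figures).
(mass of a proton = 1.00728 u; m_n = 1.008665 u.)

Mass of separated nucleons = 88(1.00728) + 106(1.008665) = 88.64064 + 106.918490 = 195.559130 u
The mass defect is 195.559130 − 193.993715 = 1.565415 u.

1.565 u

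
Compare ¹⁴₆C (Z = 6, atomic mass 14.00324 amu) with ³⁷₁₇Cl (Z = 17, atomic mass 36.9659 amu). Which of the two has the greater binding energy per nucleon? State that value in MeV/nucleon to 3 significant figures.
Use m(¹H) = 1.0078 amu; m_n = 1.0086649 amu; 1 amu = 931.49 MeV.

³⁷₁₇Cl; 8.56 MeV/nucleon

¹⁴₆C: Σm = 6(1.0078) + 8(1.0086649) = 14.1161192 amu; Δm = 0.1128792 amu; E_B = 105.146 MeV; E_B/A = 7.510 MeV
³⁷₁₇Cl: Σm = 17(1.0078) + 20(1.0086649) = 37.3058980 amu; Δm = 0.3399980 amu; E_B = 316.705 MeV; E_B/A = 8.560 MeV
³⁷₁₇Cl has the higher binding energy per nucleon, so it is the more tightly bound nucleus.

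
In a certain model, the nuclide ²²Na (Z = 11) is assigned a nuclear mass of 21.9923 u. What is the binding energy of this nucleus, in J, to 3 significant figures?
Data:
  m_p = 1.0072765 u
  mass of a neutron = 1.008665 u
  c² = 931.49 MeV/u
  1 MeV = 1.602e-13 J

Total constituent mass: 11 × 1.0072765 + 11 × 1.008665 = 22.1753565 u
Δm = 22.1753565 − 21.9923 = 0.1830565 u
Converting to energy: 0.1830565 u × 931.49 MeV/u = 170.515 MeV
In joules: 170.515 MeV × 1.602e-13 J/MeV = 2.7317e-11 J

2.73e-11 J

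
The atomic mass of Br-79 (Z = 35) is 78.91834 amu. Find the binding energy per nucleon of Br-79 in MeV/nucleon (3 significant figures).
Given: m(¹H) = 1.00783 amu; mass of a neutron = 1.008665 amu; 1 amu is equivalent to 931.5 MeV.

8.69 MeV/nucleon

Total constituent mass: 35 × 1.00783 + 44 × 1.008665 = 79.655310 amu
The mass defect is 79.655310 − 78.91834 = 0.736970 amu.
Binding energy = Δm·c² = 0.736970 × 931.5 MeV/amu = 686.488 MeV
Dividing by A = 79 gives 8.690 MeV per nucleon.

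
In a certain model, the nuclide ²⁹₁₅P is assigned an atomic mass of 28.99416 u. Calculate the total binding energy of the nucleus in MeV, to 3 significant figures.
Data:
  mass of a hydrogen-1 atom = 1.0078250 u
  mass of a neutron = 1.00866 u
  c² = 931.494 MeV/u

228 MeV

The nucleus contains 15 protons and 29 − 15 = 14 neutrons.
Mass of separated nucleons = 15(1.0078250) + 14(1.00866) = 15.1173750 + 14.12124 = 29.2386150 u
Mass defect Δm = 29.2386150 − 28.99416 = 0.2444550 u
Binding energy = Δm·c² = 0.2444550 × 931.494 MeV/u = 227.708 MeV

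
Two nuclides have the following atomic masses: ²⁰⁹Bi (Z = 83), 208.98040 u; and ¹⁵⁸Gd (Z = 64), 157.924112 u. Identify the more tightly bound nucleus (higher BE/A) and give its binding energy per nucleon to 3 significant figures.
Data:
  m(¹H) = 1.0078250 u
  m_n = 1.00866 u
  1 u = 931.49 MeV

¹⁵⁸Gd; 8.20 MeV/nucleon

²⁰⁹Bi: Σm = 83(1.0078250) + 126(1.00866) = 210.7406350 u; Δm = 1.7602350 u; E_B = 1639.6 MeV; E_B/A = 7.845 MeV
¹⁵⁸Gd: Σm = 64(1.0078250) + 94(1.00866) = 159.3148400 u; Δm = 1.3907280 u; E_B = 1295.4 MeV; E_B/A = 8.199 MeV
¹⁵⁸Gd has the higher binding energy per nucleon, so it is the more tightly bound nucleus.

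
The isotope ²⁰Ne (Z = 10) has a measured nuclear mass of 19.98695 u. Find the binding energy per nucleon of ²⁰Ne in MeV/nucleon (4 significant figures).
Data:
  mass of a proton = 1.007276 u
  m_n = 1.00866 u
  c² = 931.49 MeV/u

With 10 protons and 10 neutrons (A = 20):
Σm = 10·m_p + 10·m_n = 10.072760 + 10.08660 = 20.159360 u
Δm = 20.159360 − 19.98695 = 0.172410 u
E_B = 0.172410 × 931.49 = 160.598 MeV
Per nucleon: 160.598 / 20 = 8.030 MeV

8.030 MeV/nucleon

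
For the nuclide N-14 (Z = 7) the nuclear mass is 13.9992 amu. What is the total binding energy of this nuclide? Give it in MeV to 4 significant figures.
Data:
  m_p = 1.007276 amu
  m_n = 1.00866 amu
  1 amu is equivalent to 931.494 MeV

Total constituent mass: 7 × 1.007276 + 7 × 1.00866 = 14.111552 amu
Mass defect Δm = 14.111552 − 13.9992 = 0.112352 amu
E_B = 0.112352 × 931.494 = 104.655 MeV

104.7 MeV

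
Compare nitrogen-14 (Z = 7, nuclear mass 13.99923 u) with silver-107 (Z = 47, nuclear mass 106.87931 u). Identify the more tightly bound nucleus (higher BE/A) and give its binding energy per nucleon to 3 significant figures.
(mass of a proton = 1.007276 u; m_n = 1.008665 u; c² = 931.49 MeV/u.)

silver-107; 8.55 MeV/nucleon

nitrogen-14: Σm = 7(1.007276) + 7(1.008665) = 14.111587 u; Δm = 0.112357 u; E_B = 104.66 MeV; E_B/A = 7.476 MeV
silver-107: Σm = 47(1.007276) + 60(1.008665) = 107.861872 u; Δm = 0.982562 u; E_B = 915.25 MeV; E_B/A = 8.554 MeV
silver-107 has the higher binding energy per nucleon, so it is the more tightly bound nucleus.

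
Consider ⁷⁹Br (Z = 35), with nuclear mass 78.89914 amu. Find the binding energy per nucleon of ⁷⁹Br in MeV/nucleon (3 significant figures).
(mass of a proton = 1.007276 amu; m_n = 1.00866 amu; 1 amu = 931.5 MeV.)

With 35 protons and 44 neutrons (A = 79):
Σm = 35·m_p + 44·m_n = 35.254660 + 44.38104 = 79.635700 amu
Mass defect Δm = 79.635700 − 78.89914 = 0.736560 amu
E_B = 0.736560 × 931.5 = 686.106 MeV
Per nucleon: 686.106 / 79 = 8.6849 MeV

8.68 MeV/nucleon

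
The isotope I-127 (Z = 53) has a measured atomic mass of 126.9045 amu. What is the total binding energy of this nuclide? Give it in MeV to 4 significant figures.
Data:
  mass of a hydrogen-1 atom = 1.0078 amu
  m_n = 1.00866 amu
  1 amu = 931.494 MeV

Mass of separated nucleons = 53(1.0078) + 74(1.00866) = 53.4134 + 74.64084 = 128.05424 amu
Δm = 128.05424 − 126.9045 = 1.14974 amu
E_B = 1.14974 × 931.494 = 1070.98 MeV

1071 MeV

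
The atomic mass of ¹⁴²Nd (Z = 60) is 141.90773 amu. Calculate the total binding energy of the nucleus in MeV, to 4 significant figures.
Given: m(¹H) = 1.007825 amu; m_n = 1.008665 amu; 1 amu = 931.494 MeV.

1185 MeV

Mass of separated nucleons = 60(1.007825) + 82(1.008665) = 60.469500 + 82.710530 = 143.180030 amu
Δm = 143.180030 − 141.90773 = 1.272300 amu
Converting to energy: 1.272300 amu × 931.494 MeV/amu = 1185.14 MeV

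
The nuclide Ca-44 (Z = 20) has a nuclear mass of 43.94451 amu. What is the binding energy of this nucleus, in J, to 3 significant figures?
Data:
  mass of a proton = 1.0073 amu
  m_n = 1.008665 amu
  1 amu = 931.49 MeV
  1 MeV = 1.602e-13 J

6.11e-11 J

With 20 protons and 24 neutrons (A = 44):
Total constituent mass: 20 × 1.0073 + 24 × 1.008665 = 44.353960 amu
The mass defect is 44.353960 − 43.94451 = 0.409450 amu.
Converting to energy: 0.409450 amu × 931.49 MeV/amu = 381.399 MeV
In joules: 381.399 MeV × 1.602e-13 J/MeV = 6.1100e-11 J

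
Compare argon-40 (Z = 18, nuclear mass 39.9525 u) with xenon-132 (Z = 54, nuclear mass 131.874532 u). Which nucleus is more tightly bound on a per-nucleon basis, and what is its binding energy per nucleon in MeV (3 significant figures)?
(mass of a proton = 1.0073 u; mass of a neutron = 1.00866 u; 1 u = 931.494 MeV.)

argon-40: Σm = 18(1.0073) + 22(1.00866) = 40.32192 u; Δm = 0.36942 u; E_B = 344.11 MeV; E_B/A = 8.603 MeV
xenon-132: Σm = 54(1.0073) + 78(1.00866) = 133.06968 u; Δm = 1.195148 u; E_B = 1113.3 MeV; E_B/A = 8.434 MeV
argon-40 has the higher binding energy per nucleon, so it is the more tightly bound nucleus.

argon-40; 8.60 MeV/nucleon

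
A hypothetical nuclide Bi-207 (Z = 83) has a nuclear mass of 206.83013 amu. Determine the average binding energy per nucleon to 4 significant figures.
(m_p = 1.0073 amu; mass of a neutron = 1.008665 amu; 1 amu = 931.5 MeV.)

Z = 83, so N = A − Z = 207 − 83 = 124.
Σm = 83·m_p + 124·m_n = 83.6059 + 125.074460 = 208.680360 amu
Mass defect Δm = 208.680360 − 206.83013 = 1.850230 amu
E_B = 1.850230 × 931.5 = 1723.49 MeV
Dividing by A = 207 gives 8.326 MeV per nucleon.

8.326 MeV/nucleon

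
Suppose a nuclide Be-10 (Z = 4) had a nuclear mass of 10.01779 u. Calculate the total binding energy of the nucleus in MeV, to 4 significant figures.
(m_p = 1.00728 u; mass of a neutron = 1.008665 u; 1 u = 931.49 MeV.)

58.98 MeV

Z = 4, so N = A − Z = 10 − 4 = 6.
Mass of separated nucleons = 4(1.00728) + 6(1.008665) = 4.02912 + 6.051990 = 10.081110 u
The mass defect is 10.081110 − 10.01779 = 0.063320 u.
E_B = 0.063320 × 931.49 = 58.9819 MeV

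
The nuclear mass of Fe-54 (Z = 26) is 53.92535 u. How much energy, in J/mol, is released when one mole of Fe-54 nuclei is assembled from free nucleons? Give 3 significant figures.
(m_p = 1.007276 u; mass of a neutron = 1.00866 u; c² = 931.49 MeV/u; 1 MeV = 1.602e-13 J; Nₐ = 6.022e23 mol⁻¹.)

4.55e+13 J/mol

With 26 protons and 28 neutrons (A = 54):
Total constituent mass: 26 × 1.007276 + 28 × 1.00866 = 54.431656 u
The mass defect is 54.431656 − 53.92535 = 0.506306 u.
E_B = 0.506306 × 931.49 = 471.619 MeV
Per nucleus in joules: 471.619 MeV × 1.602e-13 J/MeV = 7.5553e-11 J
Per mole: 7.5553e-11 J × 6.022e23 mol⁻¹ = 4.5498e+13 J/mol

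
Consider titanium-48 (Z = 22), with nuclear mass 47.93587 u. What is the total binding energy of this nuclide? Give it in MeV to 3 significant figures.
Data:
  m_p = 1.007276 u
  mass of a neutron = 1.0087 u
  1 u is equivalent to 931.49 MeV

420 MeV

With 22 protons and 26 neutrons (A = 48):
Total constituent mass: 22 × 1.007276 + 26 × 1.0087 = 48.386272 u
Δm = 48.386272 − 47.93587 = 0.450402 u
E_B = 0.450402 × 931.49 = 419.545 MeV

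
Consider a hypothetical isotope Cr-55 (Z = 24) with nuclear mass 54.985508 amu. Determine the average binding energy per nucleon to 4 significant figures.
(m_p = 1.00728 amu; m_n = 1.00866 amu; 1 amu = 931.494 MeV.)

7.751 MeV/nucleon

With 24 protons and 31 neutrons (A = 55):
Σm = 24·m_p + 31·m_n = 24.17472 + 31.26846 = 55.44318 amu
The mass defect is 55.44318 − 54.985508 = 0.457672 amu.
E_B = 0.457672 × 931.494 = 426.319 MeV
Dividing by A = 55 gives 7.751 MeV per nucleon.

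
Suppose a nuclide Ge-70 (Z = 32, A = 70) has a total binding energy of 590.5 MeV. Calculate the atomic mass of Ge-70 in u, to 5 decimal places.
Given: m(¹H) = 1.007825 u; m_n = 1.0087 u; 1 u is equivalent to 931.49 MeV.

Mass defect = 590.5 MeV / (931.49 MeV/u) = 0.6339306 u
Constituent mass = 32(1.007825) + 38(1.0087) = 70.581000 u
Atomic mass = 70.581000 − 0.6339306 = 69.9470694 u ≈ 69.94707 u (to 5 decimal places)

69.94707 u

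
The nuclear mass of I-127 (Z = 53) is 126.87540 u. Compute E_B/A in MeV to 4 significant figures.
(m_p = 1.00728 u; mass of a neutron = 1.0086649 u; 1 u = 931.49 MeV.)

Σm = 53·m_p + 74·m_n = 53.38584 + 74.6412026 = 128.0270426 u
Δm = 128.0270426 − 126.87540 = 1.1516426 u
Converting to energy: 1.1516426 u × 931.49 MeV/u = 1072.74 MeV
Per nucleon: 1072.74 / 127 = 8.447 MeV

8.447 MeV/nucleon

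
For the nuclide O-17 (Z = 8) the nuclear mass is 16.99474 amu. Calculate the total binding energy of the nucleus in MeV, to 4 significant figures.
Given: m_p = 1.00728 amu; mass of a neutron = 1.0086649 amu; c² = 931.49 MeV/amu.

Z = 8, so N = A − Z = 17 − 8 = 9.
Total constituent mass: 8 × 1.00728 + 9 × 1.0086649 = 17.1362241 amu
The mass defect is 17.1362241 − 16.99474 = 0.1414841 amu.
Binding energy = Δm·c² = 0.1414841 × 931.49 MeV/amu = 131.791 MeV

131.8 MeV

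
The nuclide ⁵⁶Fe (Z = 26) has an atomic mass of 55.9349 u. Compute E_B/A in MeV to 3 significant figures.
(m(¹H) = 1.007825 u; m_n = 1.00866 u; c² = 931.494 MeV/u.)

Z = 26, so N = A − Z = 56 − 26 = 30.
Mass of separated nucleons = 26(1.007825) + 30(1.00866) = 26.203450 + 30.25980 = 56.463250 u
The mass defect is 56.463250 − 55.9349 = 0.528350 u.
Converting to energy: 0.528350 u × 931.494 MeV/u = 492.155 MeV
BE/A = 492.155 MeV / 56 = 8.788 MeV/nucleon

8.79 MeV/nucleon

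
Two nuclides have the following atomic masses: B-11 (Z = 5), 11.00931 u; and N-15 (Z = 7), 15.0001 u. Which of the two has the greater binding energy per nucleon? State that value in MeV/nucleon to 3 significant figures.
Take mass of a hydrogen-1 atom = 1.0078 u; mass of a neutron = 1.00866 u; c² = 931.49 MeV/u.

B-11: Σm = 5(1.0078) + 6(1.00866) = 11.09096 u; Δm = 0.08165 u; E_B = 76.056 MeV; E_B/A = 6.914 MeV
N-15: Σm = 7(1.0078) + 8(1.00866) = 15.12388 u; Δm = 0.12378 u; E_B = 115.30 MeV; E_B/A = 7.687 MeV
N-15 has the higher binding energy per nucleon, so it is the more tightly bound nucleus.

N-15; 7.69 MeV/nucleon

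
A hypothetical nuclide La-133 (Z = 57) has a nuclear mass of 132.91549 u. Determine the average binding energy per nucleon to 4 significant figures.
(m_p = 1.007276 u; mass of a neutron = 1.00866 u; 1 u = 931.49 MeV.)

Z = 57, so N = A − Z = 133 − 57 = 76.
Total constituent mass: 57 × 1.007276 + 76 × 1.00866 = 134.072892 u
The mass defect is 134.072892 − 132.91549 = 1.157402 u.
Converting to energy: 1.157402 u × 931.49 MeV/u = 1078.11 MeV
Dividing by A = 133 gives 8.106 MeV per nucleon.

8.106 MeV/nucleon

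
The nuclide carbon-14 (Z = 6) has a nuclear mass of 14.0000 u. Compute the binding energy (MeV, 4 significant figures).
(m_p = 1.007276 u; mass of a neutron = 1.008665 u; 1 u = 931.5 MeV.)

105.2 MeV

Z = 6, so N = A − Z = 14 − 6 = 8.
Σm = 6·m_p + 8·m_n = 6.043656 + 8.069320 = 14.112976 u
The mass defect is 14.112976 − 14.0000 = 0.112976 u.
Binding energy = Δm·c² = 0.112976 × 931.5 MeV/u = 105.237 MeV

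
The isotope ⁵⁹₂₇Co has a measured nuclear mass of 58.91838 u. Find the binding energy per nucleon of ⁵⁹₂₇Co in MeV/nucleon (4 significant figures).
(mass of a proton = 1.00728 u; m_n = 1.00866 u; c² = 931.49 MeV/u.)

The nucleus contains 27 protons and 59 − 27 = 32 neutrons.
Total constituent mass: 27 × 1.00728 + 32 × 1.00866 = 59.47368 u
Δm = 59.47368 − 58.91838 = 0.55530 u
Binding energy = Δm·c² = 0.55530 × 931.49 MeV/u = 517.256 MeV
BE/A = 517.256 MeV / 59 = 8.767 MeV/nucleon

8.767 MeV/nucleon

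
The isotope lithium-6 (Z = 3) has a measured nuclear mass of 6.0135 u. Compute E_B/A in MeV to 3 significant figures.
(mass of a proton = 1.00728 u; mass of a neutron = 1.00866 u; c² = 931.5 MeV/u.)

Total constituent mass: 3 × 1.00728 + 3 × 1.00866 = 6.04782 u
The mass defect is 6.04782 − 6.0135 = 0.03432 u.
Converting to energy: 0.03432 u × 931.5 MeV/u = 31.9691 MeV
BE/A = 31.9691 MeV / 6 = 5.328 MeV/nucleon

5.33 MeV/nucleon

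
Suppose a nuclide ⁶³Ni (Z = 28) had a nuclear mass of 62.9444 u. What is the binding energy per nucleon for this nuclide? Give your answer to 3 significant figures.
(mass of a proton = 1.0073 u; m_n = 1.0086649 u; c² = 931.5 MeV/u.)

The nucleus contains 28 protons and 63 − 28 = 35 neutrons.
Mass of separated nucleons = 28(1.0073) + 35(1.0086649) = 28.2044 + 35.3032715 = 63.5076715 u
Δm = 63.5076715 − 62.9444 = 0.5632715 u
Converting to energy: 0.5632715 u × 931.5 MeV/u = 524.687 MeV
BE/A = 524.687 MeV / 63 = 8.328 MeV/nucleon

8.33 MeV/nucleon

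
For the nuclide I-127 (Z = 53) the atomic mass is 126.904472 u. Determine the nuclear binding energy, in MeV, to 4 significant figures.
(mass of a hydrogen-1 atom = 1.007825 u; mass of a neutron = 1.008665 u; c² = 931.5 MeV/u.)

1073 MeV

The nucleus contains 53 protons and 127 − 53 = 74 neutrons.
Mass of separated nucleons = 53(1.007825) + 74(1.008665) = 53.414725 + 74.641210 = 128.055935 u
Mass defect Δm = 128.055935 − 126.904472 = 1.151463 u
E_B = 1.151463 × 931.5 = 1072.59 MeV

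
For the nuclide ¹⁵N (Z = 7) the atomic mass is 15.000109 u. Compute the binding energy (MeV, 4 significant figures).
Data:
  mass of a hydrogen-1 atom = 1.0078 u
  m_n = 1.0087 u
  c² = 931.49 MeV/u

Z = 7, so N = A − Z = 15 − 7 = 8.
Total constituent mass: 7 × 1.0078 + 8 × 1.0087 = 15.1242 u
The mass defect is 15.1242 − 15.000109 = 0.124091 u.
Converting to energy: 0.124091 u × 931.49 MeV/u = 115.590 MeV

115.6 MeV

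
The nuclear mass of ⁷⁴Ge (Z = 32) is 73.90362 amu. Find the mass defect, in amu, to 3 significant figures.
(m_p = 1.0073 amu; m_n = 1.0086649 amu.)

0.694 amu

With 32 protons and 42 neutrons (A = 74):
Σm = 32·m_p + 42·m_n = 32.2336 + 42.3639258 = 74.5975258 amu
Mass defect Δm = 74.5975258 − 73.90362 = 0.6939058 amu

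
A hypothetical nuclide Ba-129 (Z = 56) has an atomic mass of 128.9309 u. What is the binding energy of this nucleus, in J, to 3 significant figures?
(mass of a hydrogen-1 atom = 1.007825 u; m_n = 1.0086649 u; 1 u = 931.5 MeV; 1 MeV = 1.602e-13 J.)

Z = 56, so N = A − Z = 129 − 56 = 73.
Σm = 56·m(¹H) + 73·m_n = 56.438200 + 73.6325377 = 130.0707377 u
Δm = 130.0707377 − 128.9309 = 1.1398377 u
E_B = 1.1398377 × 931.5 = 1061.76 MeV
In joules: 1061.76 MeV × 1.602e-13 J/MeV = 1.7009e-10 J

1.70e-10 J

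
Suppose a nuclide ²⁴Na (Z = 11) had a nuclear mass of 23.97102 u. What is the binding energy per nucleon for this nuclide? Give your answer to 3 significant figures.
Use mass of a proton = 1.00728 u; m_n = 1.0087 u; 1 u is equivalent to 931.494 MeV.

8.62 MeV/nucleon

With 11 protons and 13 neutrons (A = 24):
Mass of separated nucleons = 11(1.00728) + 13(1.0087) = 11.08008 + 13.1131 = 24.19318 u
Δm = 24.19318 − 23.97102 = 0.22216 u
Converting to energy: 0.22216 u × 931.494 MeV/u = 206.941 MeV
Per nucleon: 206.941 / 24 = 8.623 MeV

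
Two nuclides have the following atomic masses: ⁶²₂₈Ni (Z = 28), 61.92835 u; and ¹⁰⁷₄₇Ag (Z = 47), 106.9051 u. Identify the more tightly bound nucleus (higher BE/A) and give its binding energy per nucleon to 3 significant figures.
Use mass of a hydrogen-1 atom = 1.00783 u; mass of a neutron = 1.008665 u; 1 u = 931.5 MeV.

⁶²₂₈Ni: Σm = 28(1.00783) + 34(1.008665) = 62.513850 u; Δm = 0.585500 u; E_B = 545.39 MeV; E_B/A = 8.797 MeV
¹⁰⁷₄₇Ag: Σm = 47(1.00783) + 60(1.008665) = 107.887910 u; Δm = 0.982810 u; E_B = 915.49 MeV; E_B/A = 8.556 MeV
⁶²₂₈Ni has the higher binding energy per nucleon, so it is the more tightly bound nucleus.

⁶²₂₈Ni; 8.80 MeV/nucleon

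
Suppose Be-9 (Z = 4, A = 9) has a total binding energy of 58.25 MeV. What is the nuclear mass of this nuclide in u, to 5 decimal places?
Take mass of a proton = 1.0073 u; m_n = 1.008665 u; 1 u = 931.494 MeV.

Mass defect = 58.25 MeV / (931.494 MeV/u) = 0.0625340 u
Constituent mass = 4(1.0073) + 5(1.008665) = 9.072525 u
Nuclear mass = 9.072525 − 0.0625340 = 9.0099910 u ≈ 9.00999 u (to 5 decimal places)

9.00999 u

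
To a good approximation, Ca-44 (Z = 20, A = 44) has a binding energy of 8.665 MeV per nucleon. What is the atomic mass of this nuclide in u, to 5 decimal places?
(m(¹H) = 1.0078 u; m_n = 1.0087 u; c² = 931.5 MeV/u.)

Total binding energy = 44 × 8.665 = 381.260 MeV
Mass defect = 381.260 MeV / (931.5 MeV/u) = 0.4092968 u
Constituent mass = 20(1.0078) + 24(1.0087) = 44.3648 u
Atomic mass = 44.3648 − 0.4092968 = 43.9555032 u ≈ 43.95550 u (to 5 decimal places)

43.95550 u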